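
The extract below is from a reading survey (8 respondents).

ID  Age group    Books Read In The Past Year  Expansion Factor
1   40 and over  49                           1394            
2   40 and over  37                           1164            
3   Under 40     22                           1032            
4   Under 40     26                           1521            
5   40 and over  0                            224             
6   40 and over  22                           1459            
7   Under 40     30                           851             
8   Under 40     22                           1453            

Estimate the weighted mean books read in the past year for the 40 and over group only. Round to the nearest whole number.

40 and over rows: 1, 2, 5, 6
Weighted sum = 49×1394 + 37×1164 + 0×224 + 22×1459
  = 68306 + 43068 + 0 + 32098 = 143472
Sum of weights = 1394 + 1164 + 224 + 1459 = 4241
Weighted mean = 143472 / 4241 = 33.829757

34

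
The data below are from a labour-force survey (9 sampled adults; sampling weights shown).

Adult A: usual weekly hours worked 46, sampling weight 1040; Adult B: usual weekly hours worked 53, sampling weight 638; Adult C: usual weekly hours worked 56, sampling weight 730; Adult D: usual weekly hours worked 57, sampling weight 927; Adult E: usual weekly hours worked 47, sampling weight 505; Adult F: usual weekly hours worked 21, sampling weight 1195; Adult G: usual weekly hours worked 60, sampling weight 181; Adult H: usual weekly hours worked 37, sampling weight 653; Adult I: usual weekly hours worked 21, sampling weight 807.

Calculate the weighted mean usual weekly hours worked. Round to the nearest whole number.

41

Weighted sum = 46×1040 + 53×638 + 56×730 + 57×927 + 47×505 + 21×1195 + 60×181 + 37×653 + 21×807
  = 276171
Sum of weights = 1040 + 638 + 730 + 927 + 505 + 1195 + 181 + 653 + 807 = 6676
Weighted mean = 276171 / 6676 = 41.367735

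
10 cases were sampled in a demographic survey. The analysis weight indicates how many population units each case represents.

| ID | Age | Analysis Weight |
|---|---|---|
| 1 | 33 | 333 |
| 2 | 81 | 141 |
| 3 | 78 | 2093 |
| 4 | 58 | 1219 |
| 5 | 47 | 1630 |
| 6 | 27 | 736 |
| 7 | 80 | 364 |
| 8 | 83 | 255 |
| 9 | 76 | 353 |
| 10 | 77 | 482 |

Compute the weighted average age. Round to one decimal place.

Weighted sum = 33×333 + 81×141 + 78×2093 + 58×1219 + 47×1630 + 27×736 + 80×364 + 83×255 + 76×353 + 77×482
  = 467075
Sum of weights = 7606
Weighted mean = 467075 / 7606 = 61.408756

61.4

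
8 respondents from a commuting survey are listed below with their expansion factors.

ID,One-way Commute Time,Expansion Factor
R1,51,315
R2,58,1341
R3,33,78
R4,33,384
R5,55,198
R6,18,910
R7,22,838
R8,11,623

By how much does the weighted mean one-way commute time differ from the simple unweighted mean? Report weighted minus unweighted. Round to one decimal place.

-0.6

Unweighted sum = 51 + 58 + 33 + 33 + 55 + 18 + 22 + 11 = 281
Unweighted mean = 281 / 8 = 35.125
Weighted sum = 51×315 + 58×1341 + 33×78 + 33×384 + 55×198 + 18×910 + 22×838 + 11×623
  = 16065 + 77778 + 2574 + 12672 + 10890 + 16380 + 18436 + 6853 = 161648
Sum of weights = 315 + 1341 + 78 + 384 + 198 + 910 + 838 + 623 = 4687
Weighted mean = 161648 / 4687 = 34.488585
Difference (weighted minus unweighted) = -0.63641455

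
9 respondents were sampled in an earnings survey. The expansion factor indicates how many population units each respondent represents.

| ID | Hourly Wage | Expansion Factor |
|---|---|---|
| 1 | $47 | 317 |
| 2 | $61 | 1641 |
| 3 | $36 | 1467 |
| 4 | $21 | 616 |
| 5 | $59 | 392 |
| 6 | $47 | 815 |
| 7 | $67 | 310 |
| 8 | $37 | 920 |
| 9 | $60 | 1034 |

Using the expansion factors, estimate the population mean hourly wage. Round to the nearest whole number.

Weighted sum = 47×317 + 61×1641 + 36×1467 + 21×616 + 59×392 + 47×815 + 67×310 + 37×920 + 60×1034
  = 14899 + 100101 + 52812 + 12936 + 23128 + 38305 + 20770 + 34040 + 62040 = 359031
Sum of weights = 317 + 1641 + 1467 + 616 + 392 + 815 + 310 + 920 + 1034 = 7512
Weighted mean = 359031 / 7512 = 47.794329

48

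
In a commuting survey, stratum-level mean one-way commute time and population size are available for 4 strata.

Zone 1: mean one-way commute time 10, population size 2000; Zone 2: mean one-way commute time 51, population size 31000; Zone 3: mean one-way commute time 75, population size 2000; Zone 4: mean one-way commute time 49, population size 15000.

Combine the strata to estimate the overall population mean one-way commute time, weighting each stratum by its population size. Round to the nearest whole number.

Σ Nₕ·x̄ₕ = 2486000
Σ Nₕ = 2000 + 31000 + 2000 + 15000 = 50000
Overall mean = 2486000 / 50000 = 49.72

50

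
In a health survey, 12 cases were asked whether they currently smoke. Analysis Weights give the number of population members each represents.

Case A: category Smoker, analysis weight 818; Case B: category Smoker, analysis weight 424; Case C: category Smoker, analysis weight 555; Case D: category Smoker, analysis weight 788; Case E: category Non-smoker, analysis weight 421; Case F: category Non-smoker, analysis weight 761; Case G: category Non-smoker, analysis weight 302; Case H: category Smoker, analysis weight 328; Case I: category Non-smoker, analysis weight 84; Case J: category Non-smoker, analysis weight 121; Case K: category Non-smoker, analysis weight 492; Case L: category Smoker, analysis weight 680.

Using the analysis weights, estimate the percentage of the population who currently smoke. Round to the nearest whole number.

62

Sum of weights for 'Smoker' = 818 + 424 + 555 + 788 + 328 + 680 = 3593
Total weight = 5774
Weighted proportion = 3593 / 5774 = 0.62227225 → 62.227225%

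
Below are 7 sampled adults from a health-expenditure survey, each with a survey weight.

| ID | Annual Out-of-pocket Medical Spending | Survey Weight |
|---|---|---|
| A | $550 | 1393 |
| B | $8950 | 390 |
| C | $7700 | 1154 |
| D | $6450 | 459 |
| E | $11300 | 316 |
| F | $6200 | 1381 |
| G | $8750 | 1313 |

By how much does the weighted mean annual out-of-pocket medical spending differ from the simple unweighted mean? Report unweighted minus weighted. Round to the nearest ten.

930

Unweighted sum = 550 + 8950 + 7700 + 6450 + 11300 + 6200 + 8750 = 49900
Unweighted mean = 49900 / 7 = 7128.5714
Weighted sum = 550×1393 + 8950×390 + 7700×1154 + 6450×459 + 11300×316 + 6200×1381 + 8750×1313
  = 766150 + 3490500 + 8885800 + 2960550 + 3570800 + 8562200 + 11488750 = 39724750
Sum of weights = 1393 + 390 + 1154 + 459 + 316 + 1381 + 1313 = 6406
Weighted mean = 39724750 / 6406 = 6201.1786
Difference (unweighted minus weighted) = 927.39285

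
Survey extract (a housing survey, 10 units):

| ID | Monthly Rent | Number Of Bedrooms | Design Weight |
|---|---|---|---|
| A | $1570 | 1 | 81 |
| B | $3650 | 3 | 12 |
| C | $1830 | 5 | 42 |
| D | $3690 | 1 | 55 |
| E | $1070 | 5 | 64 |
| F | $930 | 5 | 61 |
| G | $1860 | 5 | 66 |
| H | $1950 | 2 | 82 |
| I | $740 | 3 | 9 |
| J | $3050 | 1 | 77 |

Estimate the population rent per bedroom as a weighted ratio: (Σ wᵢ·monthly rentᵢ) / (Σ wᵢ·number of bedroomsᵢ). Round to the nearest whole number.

685

Σ wᵢ·y = 1570×81 + 3650×12 + 1830×42 + 3690×55 + 1070×64 + 930×61 + 1860×66 + 1950×82 + 740×9 + 3050×77
  = 1100160
Σ wᵢ·x = 1×81 + 3×12 + 5×42 + 1×55 + 5×64 + 5×61 + 5×66 + 2×82 + 3×9 + 1×77
  = 81 + 36 + 210 + 55 + 320 + 305 + 330 + 164 + 27 + 77 = 1605
Ratio = 1100160 / 1605 = 685.45794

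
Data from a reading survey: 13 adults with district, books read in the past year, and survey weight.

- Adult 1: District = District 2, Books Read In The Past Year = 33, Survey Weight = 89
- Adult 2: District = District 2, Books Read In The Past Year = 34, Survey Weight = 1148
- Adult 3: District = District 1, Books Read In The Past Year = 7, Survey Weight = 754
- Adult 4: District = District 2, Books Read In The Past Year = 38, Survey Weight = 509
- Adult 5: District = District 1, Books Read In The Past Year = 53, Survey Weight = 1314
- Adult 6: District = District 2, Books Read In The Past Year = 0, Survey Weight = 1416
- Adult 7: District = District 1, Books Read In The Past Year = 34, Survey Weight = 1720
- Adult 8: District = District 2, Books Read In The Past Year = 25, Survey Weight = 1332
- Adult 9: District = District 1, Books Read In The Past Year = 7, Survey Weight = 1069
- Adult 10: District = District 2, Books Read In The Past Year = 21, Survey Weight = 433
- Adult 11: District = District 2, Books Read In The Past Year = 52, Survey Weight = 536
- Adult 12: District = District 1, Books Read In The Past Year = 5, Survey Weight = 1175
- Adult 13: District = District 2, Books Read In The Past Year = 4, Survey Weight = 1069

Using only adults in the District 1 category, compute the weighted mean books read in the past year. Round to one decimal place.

24.3

District 1 rows: 3, 5, 7, 9, 12
Weighted sum = 7×754 + 53×1314 + 34×1720 + 7×1069 + 5×1175
  = 146758
Sum of weights = 754 + 1314 + 1720 + 1069 + 1175 = 6032
Weighted mean = 146758 / 6032 = 24.329907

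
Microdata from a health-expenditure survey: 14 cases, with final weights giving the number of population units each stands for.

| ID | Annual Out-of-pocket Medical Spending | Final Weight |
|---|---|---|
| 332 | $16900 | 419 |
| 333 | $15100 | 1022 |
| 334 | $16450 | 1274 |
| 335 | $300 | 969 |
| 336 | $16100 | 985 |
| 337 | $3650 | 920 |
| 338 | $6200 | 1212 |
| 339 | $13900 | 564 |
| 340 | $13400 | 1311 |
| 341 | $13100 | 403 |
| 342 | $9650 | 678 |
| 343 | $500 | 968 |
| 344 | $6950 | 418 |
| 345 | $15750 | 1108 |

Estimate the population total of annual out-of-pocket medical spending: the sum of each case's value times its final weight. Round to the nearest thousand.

128561000

Weighted total = 128561300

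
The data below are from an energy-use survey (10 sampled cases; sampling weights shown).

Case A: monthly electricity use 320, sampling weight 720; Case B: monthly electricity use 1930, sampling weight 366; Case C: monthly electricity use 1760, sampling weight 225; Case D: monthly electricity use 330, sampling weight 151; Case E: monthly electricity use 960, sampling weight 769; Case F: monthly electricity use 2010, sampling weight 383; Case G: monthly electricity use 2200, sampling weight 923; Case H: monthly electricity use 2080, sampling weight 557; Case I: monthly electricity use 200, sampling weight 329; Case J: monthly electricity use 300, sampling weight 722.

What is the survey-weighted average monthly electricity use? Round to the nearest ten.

Weighted sum = 320×720 + 1930×366 + 1760×225 + 330×151 + 960×769 + 2010×383 + 2200×923 + 2080×557 + 200×329 + 300×722
  = 230400 + 706380 + 396000 + 49830 + 738240 + 769830 + 2030600 + 1158560 + 65800 + 216600 = 6362240
Sum of weights = 5145
Weighted mean = 6362240 / 5145 = 1236.587

1240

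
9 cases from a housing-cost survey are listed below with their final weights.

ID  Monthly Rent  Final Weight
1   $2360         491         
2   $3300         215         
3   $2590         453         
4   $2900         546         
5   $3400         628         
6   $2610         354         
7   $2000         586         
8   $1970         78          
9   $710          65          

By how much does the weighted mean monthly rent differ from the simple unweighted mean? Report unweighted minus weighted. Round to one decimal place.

Unweighted sum = 2360 + 3300 + 2590 + 2900 + 3400 + 2610 + 2000 + 1970 + 710 = 21840
Unweighted mean = 21840 / 9 = 2426.6667
Weighted sum = 9055880
Sum of weights = 491 + 215 + 453 + 546 + 628 + 354 + 586 + 78 + 65 = 3416
Weighted mean = 9055880 / 3416 = 2651.0187
Difference (unweighted minus weighted) = -224.35207

-224.4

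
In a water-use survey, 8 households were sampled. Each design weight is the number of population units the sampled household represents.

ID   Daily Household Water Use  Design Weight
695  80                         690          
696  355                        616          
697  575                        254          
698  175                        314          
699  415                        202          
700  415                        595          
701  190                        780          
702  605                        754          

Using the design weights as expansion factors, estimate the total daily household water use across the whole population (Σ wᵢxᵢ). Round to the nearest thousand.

1410000

Weighted total = 80×690 + 355×616 + 575×254 + 175×314 + 415×202 + 415×595 + 190×780 + 605×754
  = 55200 + 218680 + 146050 + 54950 + 83830 + 246925 + 148200 + 456170 = 1410005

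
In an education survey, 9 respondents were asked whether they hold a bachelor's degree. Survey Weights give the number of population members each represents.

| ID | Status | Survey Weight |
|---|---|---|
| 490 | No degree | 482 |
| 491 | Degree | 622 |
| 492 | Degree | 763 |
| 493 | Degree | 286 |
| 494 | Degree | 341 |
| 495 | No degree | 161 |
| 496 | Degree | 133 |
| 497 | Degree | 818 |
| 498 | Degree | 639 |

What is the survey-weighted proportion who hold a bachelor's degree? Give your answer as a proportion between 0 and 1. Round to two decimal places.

0.85

Sum of weights for 'Degree' = 622 + 763 + 286 + 341 + 133 + 818 + 639 = 3602
Total weight = 482 + 622 + 763 + 286 + 341 + 161 + 133 + 818 + 639 = 4245
Weighted proportion = 3602 / 4245 = 0.84852768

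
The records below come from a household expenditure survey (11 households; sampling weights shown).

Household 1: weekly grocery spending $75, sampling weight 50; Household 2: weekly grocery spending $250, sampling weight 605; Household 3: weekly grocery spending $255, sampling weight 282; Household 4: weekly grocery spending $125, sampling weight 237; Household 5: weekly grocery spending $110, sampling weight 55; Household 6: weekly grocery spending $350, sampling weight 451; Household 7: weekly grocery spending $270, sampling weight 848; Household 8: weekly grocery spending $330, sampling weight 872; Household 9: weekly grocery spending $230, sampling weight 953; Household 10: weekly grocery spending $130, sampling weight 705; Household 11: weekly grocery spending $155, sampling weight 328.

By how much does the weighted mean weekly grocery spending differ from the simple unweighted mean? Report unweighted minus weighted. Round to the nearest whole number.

-34

Unweighted sum = 75 + 250 + 255 + 125 + 110 + 350 + 270 + 330 + 230 + 130 + 155 = 2280
Unweighted mean = 2280 / 11 = 207.27273
Weighted sum = 75×50 + 250×605 + 255×282 + 125×237 + 110×55 + 350×451 + 270×848 + 330×872 + 230×953 + 130×705 + 155×328
  = 1298835
Sum of weights = 50 + 605 + 282 + 237 + 55 + 451 + 848 + 872 + 953 + 705 + 328 = 5386
Weighted mean = 1298835 / 5386 = 241.1502
Difference (unweighted minus weighted) = -33.877477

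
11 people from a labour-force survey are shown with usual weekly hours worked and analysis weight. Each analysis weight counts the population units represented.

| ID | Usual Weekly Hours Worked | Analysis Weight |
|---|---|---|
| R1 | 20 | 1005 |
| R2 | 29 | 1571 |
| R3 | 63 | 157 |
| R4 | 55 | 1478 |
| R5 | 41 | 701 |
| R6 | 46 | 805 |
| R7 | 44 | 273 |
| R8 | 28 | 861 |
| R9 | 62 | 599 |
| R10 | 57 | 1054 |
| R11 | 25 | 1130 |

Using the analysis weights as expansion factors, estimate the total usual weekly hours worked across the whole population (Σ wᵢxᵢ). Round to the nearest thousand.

384000

Weighted total = 20×1005 + 29×1571 + 63×157 + 55×1478 + 41×701 + 46×805 + 44×273 + 28×861 + 62×599 + 57×1054 + 25×1130
  = 384197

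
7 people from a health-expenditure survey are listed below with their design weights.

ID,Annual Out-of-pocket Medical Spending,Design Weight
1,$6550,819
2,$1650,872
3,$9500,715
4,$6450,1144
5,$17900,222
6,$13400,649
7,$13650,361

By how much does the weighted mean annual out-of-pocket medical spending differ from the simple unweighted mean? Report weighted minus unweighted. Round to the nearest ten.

Unweighted sum = 69100
Unweighted mean = 69100 / 7 = 9871.4286
Weighted sum = 6550×819 + 1650×872 + 9500×715 + 6450×1144 + 17900×222 + 13400×649 + 13650×361
  = 38572600
Sum of weights = 819 + 872 + 715 + 1144 + 222 + 649 + 361 = 4782
Weighted mean = 38572600 / 4782 = 8066.2066
Difference (weighted minus unweighted) = -1805.222

-1810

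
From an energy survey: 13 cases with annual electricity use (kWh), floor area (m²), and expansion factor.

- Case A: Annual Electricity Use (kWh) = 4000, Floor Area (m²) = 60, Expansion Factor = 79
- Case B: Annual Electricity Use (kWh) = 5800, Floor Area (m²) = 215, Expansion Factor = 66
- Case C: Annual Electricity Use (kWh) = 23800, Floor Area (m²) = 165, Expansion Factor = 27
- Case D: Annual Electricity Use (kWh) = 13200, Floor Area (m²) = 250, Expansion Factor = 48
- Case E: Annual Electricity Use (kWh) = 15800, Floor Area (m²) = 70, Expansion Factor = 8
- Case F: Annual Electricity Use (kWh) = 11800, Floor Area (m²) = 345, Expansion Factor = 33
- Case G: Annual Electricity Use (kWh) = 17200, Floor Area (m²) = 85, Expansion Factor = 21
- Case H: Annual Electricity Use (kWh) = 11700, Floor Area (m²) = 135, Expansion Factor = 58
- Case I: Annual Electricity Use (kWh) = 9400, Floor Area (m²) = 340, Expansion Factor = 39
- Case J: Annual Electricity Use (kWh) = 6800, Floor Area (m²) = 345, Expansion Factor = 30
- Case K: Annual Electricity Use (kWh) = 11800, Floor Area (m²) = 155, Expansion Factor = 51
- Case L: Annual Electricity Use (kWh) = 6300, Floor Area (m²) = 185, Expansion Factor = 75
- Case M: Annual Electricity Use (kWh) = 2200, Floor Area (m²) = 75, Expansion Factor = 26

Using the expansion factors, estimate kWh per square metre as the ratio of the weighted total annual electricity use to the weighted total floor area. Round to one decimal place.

50.2

Σ wᵢ·y = 5232700
Σ wᵢ·x = 104285
Ratio = 5232700 / 104285 = 50.176919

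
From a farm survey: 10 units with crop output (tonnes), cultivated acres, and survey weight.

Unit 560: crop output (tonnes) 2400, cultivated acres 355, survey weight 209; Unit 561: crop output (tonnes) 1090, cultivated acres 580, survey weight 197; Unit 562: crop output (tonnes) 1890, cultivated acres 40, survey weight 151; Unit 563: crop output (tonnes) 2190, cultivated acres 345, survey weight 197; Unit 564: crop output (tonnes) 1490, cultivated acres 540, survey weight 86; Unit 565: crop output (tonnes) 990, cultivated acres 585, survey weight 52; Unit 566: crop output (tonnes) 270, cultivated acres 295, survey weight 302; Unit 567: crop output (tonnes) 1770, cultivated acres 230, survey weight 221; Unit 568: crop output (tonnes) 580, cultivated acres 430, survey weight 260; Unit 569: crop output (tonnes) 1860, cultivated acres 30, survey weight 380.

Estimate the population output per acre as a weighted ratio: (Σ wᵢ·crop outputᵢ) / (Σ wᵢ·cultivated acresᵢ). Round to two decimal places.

Σ wᵢ·y = 2400×209 + 1090×197 + 1890×151 + 2190×197 + 1490×86 + 990×52 + 270×302 + 1770×221 + 580×260 + 1860×380
  = 501600 + 214730 + 285390 + 431430 + 128140 + 51480 + 81540 + 391170 + 150800 + 706800 = 2943080
Σ wᵢ·x = 355×209 + 580×197 + 40×151 + 345×197 + 540×86 + 585×52 + 295×302 + 230×221 + 430×260 + 30×380
  = 74195 + 114260 + 6040 + 67965 + 46440 + 30420 + 89090 + 50830 + 111800 + 11400 = 602440
Ratio = 2943080 / 602440 = 4.8852666

4.89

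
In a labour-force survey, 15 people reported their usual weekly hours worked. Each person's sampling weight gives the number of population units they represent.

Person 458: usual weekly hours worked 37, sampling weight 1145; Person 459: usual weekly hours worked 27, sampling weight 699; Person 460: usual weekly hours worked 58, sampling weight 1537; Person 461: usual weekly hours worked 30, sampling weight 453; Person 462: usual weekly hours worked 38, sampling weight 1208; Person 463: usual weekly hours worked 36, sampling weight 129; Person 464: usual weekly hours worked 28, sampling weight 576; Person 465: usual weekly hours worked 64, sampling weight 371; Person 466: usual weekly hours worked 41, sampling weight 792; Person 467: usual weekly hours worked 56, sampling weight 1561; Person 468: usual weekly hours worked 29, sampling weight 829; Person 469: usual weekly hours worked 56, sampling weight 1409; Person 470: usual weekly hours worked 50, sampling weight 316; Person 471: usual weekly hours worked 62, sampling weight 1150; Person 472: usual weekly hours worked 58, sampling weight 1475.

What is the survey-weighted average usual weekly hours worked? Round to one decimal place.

47.6

Weighted sum = 649877
Sum of weights = 13650
Weighted mean = 649877 / 13650 = 47.610037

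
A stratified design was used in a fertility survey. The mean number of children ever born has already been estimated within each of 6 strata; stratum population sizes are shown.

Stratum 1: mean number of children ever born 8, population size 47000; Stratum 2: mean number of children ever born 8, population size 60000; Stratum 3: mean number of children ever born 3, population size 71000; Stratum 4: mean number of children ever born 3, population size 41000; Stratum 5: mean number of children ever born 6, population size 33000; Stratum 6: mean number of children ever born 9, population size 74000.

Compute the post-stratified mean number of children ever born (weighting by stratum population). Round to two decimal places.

6.31

Σ Nₕ·x̄ₕ = 8×47000 + 8×60000 + 3×71000 + 3×41000 + 6×33000 + 9×74000
  = 2056000
Σ Nₕ = 47000 + 60000 + 71000 + 41000 + 33000 + 74000 = 326000
Overall mean = 2056000 / 326000 = 6.3067485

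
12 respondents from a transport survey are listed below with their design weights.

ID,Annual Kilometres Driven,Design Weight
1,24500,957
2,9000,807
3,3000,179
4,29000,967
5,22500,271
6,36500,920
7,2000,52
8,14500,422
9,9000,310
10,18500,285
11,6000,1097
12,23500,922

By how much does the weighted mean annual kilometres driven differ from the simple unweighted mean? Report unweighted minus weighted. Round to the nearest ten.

-3180

Unweighted sum = 24500 + 9000 + 3000 + 29000 + 22500 + 36500 + 2000 + 14500 + 9000 + 18500 + 6000 + 23500 = 198000
Unweighted mean = 198000 / 12 = 16500
Weighted sum = 141501500
Sum of weights = 957 + 807 + 179 + 967 + 271 + 920 + 52 + 422 + 310 + 285 + 1097 + 922 = 7189
Weighted mean = 141501500 / 7189 = 19683.057
Difference (unweighted minus weighted) = -3183.0574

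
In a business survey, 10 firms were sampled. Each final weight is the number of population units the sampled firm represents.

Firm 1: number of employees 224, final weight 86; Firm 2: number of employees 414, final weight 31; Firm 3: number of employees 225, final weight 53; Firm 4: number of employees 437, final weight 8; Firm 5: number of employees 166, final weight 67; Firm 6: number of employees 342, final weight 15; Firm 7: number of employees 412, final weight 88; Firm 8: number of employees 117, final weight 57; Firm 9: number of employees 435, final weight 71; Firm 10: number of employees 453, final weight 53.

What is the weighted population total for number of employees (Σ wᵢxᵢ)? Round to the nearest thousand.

Weighted total = 224×86 + 414×31 + 225×53 + 437×8 + 166×67 + 342×15 + 412×88 + 117×57 + 435×71 + 453×53
  = 161590

162000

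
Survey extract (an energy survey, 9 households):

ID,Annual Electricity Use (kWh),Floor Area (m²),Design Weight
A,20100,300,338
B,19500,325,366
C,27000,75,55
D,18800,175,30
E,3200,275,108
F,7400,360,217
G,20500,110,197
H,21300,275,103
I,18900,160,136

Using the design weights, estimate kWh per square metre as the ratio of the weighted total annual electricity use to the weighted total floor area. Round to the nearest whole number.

Σ wᵢ·y = 20100×338 + 19500×366 + 27000×55 + 18800×30 + 3200×108 + 7400×217 + 20500×197 + 21300×103 + 18900×136
  = 26734000
Σ wᵢ·x = 300×338 + 325×366 + 75×55 + 175×30 + 275×108 + 360×217 + 110×197 + 275×103 + 160×136
  = 409300
Ratio = 26734000 / 409300 = 65.316394

65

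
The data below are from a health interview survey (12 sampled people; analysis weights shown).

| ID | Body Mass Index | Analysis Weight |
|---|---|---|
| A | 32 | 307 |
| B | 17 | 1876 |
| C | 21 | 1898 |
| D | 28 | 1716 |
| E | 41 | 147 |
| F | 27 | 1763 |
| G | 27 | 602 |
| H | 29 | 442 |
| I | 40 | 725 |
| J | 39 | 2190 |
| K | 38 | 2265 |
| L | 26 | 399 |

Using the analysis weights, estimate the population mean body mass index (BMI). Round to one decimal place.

29.5

Weighted sum = 32×307 + 17×1876 + 21×1898 + 28×1716 + 41×147 + 27×1763 + 27×602 + 29×442 + 40×725 + 39×2190 + 38×2265 + 26×399
  = 423176
Sum of weights = 14330
Weighted mean = 423176 / 14330 = 29.530775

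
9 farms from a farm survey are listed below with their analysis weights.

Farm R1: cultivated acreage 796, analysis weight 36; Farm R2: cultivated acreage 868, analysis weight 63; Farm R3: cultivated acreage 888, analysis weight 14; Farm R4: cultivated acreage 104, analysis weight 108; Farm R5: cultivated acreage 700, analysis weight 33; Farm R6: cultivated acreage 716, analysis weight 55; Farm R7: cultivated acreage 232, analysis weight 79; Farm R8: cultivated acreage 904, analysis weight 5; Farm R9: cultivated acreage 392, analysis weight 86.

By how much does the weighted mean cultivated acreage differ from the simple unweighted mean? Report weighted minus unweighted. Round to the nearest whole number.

Unweighted sum = 796 + 868 + 888 + 104 + 700 + 716 + 232 + 904 + 392 = 5600
Unweighted mean = 5600 / 9 = 622.22222
Weighted sum = 796×36 + 868×63 + 888×14 + 104×108 + 700×33 + 716×55 + 232×79 + 904×5 + 392×86
  = 28656 + 54684 + 12432 + 11232 + 23100 + 39380 + 18328 + 4520 + 33712 = 226044
Sum of weights = 36 + 63 + 14 + 108 + 33 + 55 + 79 + 5 + 86 = 479
Weighted mean = 226044 / 479 = 471.90814
Difference (weighted minus unweighted) = -150.31408

-150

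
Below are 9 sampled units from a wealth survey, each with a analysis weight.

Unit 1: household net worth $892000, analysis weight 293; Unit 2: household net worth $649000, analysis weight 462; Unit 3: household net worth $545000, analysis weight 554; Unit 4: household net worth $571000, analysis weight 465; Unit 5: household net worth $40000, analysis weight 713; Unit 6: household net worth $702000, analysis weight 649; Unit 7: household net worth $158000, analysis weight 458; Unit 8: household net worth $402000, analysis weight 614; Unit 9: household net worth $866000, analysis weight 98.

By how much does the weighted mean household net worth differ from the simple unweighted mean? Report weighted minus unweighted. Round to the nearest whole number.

Unweighted sum = 4825000
Unweighted mean = 4825000 / 9 = 536111.11
Weighted sum = 892000×293 + 649000×462 + 545000×554 + 571000×465 + 40000×713 + 702000×649 + 158000×458 + 402000×614 + 866000×98
  = 261356000 + 299838000 + 301930000 + 265515000 + 28520000 + 455598000 + 72364000 + 246828000 + 84868000 = 2016817000
Sum of weights = 4306
Weighted mean = 2016817000 / 4306 = 468373.66
Difference (weighted minus unweighted) = -67737.446

-67737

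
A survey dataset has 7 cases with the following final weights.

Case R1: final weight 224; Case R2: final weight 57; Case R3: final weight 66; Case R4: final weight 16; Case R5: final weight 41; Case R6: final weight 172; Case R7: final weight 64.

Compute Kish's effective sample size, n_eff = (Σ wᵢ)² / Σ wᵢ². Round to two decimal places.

Σ wᵢ = 224 + 57 + 66 + 16 + 41 + 172 + 64 = 640
Σ wᵢ² = 50176 + 3249 + 4356 + 256 + 1681 + 29584 + 4096 = 93398
n_eff = 640² / 93398 = 409600 / 93398 = 4.3855329

4.39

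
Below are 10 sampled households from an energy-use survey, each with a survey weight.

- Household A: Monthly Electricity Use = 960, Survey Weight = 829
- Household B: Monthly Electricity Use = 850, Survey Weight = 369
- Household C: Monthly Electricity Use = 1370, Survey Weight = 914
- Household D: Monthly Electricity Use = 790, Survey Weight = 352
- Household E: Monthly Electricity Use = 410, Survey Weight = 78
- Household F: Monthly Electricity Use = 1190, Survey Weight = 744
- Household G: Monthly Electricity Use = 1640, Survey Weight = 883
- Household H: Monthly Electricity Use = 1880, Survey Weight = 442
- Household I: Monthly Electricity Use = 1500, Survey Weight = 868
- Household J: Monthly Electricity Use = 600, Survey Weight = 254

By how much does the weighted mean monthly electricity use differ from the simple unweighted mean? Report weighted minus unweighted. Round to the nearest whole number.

Unweighted sum = 960 + 850 + 1370 + 790 + 410 + 1190 + 1640 + 1880 + 1500 + 600 = 11190
Unweighted mean = 11190 / 10 = 1119
Weighted sum = 960×829 + 850×369 + 1370×914 + 790×352 + 410×78 + 1190×744 + 1640×883 + 1880×442 + 1500×868 + 600×254
  = 795840 + 313650 + 1252180 + 278080 + 31980 + 885360 + 1448120 + 830960 + 1302000 + 152400 = 7290570
Sum of weights = 829 + 369 + 914 + 352 + 78 + 744 + 883 + 442 + 868 + 254 = 5733
Weighted mean = 7290570 / 5733 = 1271.685
Difference (weighted minus unweighted) = 152.68498

153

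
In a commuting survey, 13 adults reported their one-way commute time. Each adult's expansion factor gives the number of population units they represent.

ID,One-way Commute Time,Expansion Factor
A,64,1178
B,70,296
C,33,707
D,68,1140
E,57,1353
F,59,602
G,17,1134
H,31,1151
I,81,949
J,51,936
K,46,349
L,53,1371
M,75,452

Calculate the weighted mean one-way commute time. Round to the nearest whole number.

53

Weighted sum = 611783
Sum of weights = 11618
Weighted mean = 611783 / 11618 = 52.658203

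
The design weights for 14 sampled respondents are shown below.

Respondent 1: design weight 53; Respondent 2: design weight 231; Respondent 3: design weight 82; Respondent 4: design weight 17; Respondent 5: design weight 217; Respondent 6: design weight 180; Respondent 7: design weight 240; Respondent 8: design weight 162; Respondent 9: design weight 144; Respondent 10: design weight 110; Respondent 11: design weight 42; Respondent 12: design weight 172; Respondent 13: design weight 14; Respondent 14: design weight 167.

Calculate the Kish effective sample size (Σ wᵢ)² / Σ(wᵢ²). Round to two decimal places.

Σ wᵢ = 1831
Σ wᵢ² = 318785
n_eff = 1831² / 318785 = 3352561 / 318785 = 10.516684

10.52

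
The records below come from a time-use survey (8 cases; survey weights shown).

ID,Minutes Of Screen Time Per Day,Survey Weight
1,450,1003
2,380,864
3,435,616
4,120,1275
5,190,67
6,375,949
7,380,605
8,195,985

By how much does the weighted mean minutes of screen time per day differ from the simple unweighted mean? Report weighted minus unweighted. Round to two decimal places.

Unweighted sum = 450 + 380 + 435 + 120 + 190 + 375 + 380 + 195 = 2525
Unweighted mean = 2525 / 8 = 315.625
Weighted sum = 1991210
Sum of weights = 6364
Weighted mean = 1991210 / 6364 = 312.88655
Difference (weighted minus unweighted) = -2.7384507

-2.74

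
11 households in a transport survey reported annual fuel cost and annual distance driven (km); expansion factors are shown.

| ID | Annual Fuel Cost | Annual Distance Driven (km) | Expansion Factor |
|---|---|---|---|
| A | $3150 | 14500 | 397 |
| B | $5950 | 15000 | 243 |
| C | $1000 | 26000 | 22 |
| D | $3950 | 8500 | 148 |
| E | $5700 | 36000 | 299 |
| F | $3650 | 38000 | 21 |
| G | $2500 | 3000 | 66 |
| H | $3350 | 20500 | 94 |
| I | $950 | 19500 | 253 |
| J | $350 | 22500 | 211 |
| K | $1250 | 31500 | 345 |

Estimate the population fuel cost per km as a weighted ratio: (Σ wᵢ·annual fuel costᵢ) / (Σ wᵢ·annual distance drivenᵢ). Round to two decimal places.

0.14

Σ wᵢ·y = 6309300
Σ wᵢ·x = 14500×397 + 15000×243 + 26000×22 + 8500×148 + 36000×299 + 38000×21 + 3000×66 + 20500×94 + 19500×253 + 22500×211 + 31500×345
  = 45467000
Ratio = 6309300 / 45467000 = 0.13876658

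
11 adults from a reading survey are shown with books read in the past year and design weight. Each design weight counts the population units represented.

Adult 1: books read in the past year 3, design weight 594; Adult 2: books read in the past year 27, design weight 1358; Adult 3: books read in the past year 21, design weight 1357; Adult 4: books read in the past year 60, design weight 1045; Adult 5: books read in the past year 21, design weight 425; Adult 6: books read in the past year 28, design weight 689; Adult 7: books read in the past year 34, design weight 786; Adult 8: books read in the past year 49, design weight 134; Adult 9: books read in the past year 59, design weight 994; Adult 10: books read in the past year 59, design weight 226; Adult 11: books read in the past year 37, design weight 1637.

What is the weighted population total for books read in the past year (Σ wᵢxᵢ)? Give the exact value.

Weighted total = 3×594 + 27×1358 + 21×1357 + 60×1045 + 21×425 + 28×689 + 34×786 + 49×134 + 59×994 + 59×226 + 37×1637
  = 1782 + 36666 + 28497 + 62700 + 8925 + 19292 + 26724 + 6566 + 58646 + 13334 + 60569 = 323701

323701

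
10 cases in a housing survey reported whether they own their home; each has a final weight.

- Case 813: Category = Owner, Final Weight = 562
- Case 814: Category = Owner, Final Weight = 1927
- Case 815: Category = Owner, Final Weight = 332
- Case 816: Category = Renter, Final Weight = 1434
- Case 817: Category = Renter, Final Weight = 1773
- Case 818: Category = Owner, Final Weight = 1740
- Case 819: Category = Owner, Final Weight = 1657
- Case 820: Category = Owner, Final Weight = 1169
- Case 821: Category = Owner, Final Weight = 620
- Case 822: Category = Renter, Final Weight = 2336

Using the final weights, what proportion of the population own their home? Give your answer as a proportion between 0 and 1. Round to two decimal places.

0.59

Sum of weights for 'Owner' = 562 + 1927 + 332 + 1740 + 1657 + 1169 + 620 = 8007
Total weight = 562 + 1927 + 332 + 1434 + 1773 + 1740 + 1657 + 1169 + 620 + 2336 = 13550
Weighted proportion = 8007 / 13550 = 0.59092251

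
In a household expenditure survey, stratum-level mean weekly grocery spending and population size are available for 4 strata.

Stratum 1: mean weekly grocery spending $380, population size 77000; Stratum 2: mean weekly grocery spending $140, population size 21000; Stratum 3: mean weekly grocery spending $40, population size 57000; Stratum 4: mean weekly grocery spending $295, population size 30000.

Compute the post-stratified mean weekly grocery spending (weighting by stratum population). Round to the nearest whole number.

234

Σ Nₕ·x̄ₕ = 380×77000 + 140×21000 + 40×57000 + 295×30000
  = 29260000 + 2940000 + 2280000 + 8850000 = 43330000
Σ Nₕ = 77000 + 21000 + 57000 + 30000 = 185000
Overall mean = 43330000 / 185000 = 234.21622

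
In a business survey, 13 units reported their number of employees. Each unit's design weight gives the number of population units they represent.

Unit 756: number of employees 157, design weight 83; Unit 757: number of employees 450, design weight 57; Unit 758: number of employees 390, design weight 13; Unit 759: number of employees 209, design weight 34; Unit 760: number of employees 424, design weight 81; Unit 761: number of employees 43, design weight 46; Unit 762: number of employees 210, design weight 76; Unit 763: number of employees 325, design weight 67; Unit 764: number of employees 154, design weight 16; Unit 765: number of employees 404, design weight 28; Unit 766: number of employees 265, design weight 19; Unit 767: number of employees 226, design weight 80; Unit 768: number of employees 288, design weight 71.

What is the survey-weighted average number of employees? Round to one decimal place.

Weighted sum = 182253
Sum of weights = 671
Weighted mean = 182253 / 671 = 271.61401

271.6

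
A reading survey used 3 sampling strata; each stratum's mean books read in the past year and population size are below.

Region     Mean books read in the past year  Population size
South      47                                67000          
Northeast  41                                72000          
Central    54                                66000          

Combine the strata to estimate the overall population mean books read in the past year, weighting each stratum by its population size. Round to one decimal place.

47.1

Σ Nₕ·x̄ₕ = 47×67000 + 41×72000 + 54×66000
  = 3149000 + 2952000 + 3564000 = 9665000
Σ Nₕ = 67000 + 72000 + 66000 = 205000
Overall mean = 9665000 / 205000 = 47.146341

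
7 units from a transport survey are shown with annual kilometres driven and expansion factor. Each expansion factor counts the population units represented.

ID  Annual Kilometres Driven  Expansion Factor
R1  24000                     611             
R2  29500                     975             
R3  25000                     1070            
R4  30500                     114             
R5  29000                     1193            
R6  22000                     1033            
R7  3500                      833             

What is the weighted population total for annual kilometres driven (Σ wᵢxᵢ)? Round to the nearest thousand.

Weighted total = 24000×611 + 29500×975 + 25000×1070 + 30500×114 + 29000×1193 + 22000×1033 + 3500×833
  = 14664000 + 28762500 + 26750000 + 3477000 + 34597000 + 22726000 + 2915500 = 133892000

133892000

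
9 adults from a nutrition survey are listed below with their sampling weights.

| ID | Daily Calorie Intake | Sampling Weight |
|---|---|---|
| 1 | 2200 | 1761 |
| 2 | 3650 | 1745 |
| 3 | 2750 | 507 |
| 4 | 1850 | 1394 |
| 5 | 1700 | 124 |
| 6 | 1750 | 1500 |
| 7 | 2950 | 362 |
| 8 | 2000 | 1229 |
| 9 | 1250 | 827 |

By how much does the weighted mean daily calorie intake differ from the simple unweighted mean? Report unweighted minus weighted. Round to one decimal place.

-53.9

Unweighted sum = 2200 + 3650 + 2750 + 1850 + 1700 + 1750 + 2950 + 2000 + 1250 = 20100
Unweighted mean = 20100 / 9 = 2233.3333
Weighted sum = 2200×1761 + 3650×1745 + 2750×507 + 1850×1394 + 1700×124 + 1750×1500 + 2950×362 + 2000×1229 + 1250×827
  = 3874200 + 6369250 + 1394250 + 2578900 + 210800 + 2625000 + 1067900 + 2458000 + 1033750 = 21612050
Sum of weights = 9449
Weighted mean = 21612050 / 9449 = 2287.2315
Difference (unweighted minus weighted) = -53.89812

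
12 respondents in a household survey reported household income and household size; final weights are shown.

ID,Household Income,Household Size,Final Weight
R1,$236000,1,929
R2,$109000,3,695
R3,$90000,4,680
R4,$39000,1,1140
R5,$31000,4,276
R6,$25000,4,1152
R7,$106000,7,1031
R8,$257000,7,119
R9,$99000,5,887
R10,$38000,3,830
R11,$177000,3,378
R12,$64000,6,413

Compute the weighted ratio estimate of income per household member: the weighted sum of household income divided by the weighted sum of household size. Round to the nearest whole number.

Σ wᵢ·y = 236000×929 + 109000×695 + 90000×680 + 39000×1140 + 31000×276 + 25000×1152 + 106000×1031 + 257000×119 + 99000×887 + 38000×830 + 177000×378 + 64000×413
  = 219244000 + 75755000 + 61200000 + 44460000 + 8556000 + 28800000 + 109286000 + 30583000 + 87813000 + 31540000 + 66906000 + 26432000 = 790575000
Σ wᵢ·x = 1×929 + 3×695 + 4×680 + 1×1140 + 4×276 + 4×1152 + 7×1031 + 7×119 + 5×887 + 3×830 + 3×378 + 6×413
  = 31173
Ratio = 790575000 / 31173 = 25360.889

25361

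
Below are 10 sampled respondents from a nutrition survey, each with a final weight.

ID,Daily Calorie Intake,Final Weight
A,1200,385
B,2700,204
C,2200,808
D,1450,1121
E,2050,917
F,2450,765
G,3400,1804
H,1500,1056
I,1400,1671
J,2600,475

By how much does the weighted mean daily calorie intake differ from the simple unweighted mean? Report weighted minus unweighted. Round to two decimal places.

19.05

Unweighted sum = 1200 + 2700 + 2200 + 1450 + 2050 + 2450 + 3400 + 1500 + 1400 + 2600 = 20950
Unweighted mean = 20950 / 10 = 2095
Weighted sum = 1200×385 + 2700×204 + 2200×808 + 1450×1121 + 2050×917 + 2450×765 + 3400×1804 + 1500×1056 + 1400×1671 + 2600×475
  = 462000 + 550800 + 1777600 + 1625450 + 1879850 + 1874250 + 6133600 + 1584000 + 2339400 + 1235000 = 19461950
Sum of weights = 9206
Weighted mean = 19461950 / 9206 = 2114.0506
Difference (weighted minus unweighted) = 19.050619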